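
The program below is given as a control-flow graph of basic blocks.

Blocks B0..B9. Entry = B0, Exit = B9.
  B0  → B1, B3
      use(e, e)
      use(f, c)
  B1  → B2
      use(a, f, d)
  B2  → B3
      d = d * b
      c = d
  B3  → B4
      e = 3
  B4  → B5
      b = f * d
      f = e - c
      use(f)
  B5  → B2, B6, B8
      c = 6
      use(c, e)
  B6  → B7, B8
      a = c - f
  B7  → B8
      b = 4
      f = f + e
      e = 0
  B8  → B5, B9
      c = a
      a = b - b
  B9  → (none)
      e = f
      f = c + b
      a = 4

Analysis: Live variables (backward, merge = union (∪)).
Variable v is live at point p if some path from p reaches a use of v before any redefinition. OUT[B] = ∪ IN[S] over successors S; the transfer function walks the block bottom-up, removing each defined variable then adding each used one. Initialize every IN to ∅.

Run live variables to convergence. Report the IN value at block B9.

Fixpoint table:
  B0:   IN={a, b, c, d, e, f}   OUT={a, b, c, d, f}
  B1:   IN={a, b, d, f}   OUT={a, b, d, f}
  B2:   IN={a, b, d, f}   OUT={a, c, d, f}
  B3:   IN={a, c, d, f}   OUT={a, c, d, e, f}
  B4:   IN={a, c, d, e, f}   OUT={a, b, d, e, f}
  B5:   IN={a, b, d, e, f}   OUT={a, b, c, d, e, f}
  B6:   IN={b, c, d, e, f}   OUT={a, b, d, e, f}
  B7:   IN={a, d, e, f}   OUT={a, b, d, e, f}
  B8:   IN={a, b, d, e, f}   OUT={a, b, c, d, e, f}
  B9:   IN={b, c, f}   OUT={}

B9 is the boundary node: OUT[B9] = {}
Applying B9's transfer function to that OUT value gives IN[B9] (row B9 above).

Answer: {b, c, f}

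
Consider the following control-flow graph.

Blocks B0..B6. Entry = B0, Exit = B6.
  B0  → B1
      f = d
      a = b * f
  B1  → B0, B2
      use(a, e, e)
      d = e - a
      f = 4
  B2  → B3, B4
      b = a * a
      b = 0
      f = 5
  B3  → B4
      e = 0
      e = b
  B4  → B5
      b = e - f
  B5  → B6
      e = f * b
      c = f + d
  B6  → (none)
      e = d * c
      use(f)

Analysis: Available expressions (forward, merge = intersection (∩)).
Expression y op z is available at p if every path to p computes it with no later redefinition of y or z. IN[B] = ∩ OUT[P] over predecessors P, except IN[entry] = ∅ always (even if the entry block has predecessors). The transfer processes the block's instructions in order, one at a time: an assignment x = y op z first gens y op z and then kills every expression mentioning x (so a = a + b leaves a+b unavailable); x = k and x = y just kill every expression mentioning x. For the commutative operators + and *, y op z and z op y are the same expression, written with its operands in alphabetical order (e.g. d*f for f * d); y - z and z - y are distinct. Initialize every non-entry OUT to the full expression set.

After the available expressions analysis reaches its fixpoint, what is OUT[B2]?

Converged values:
  B0: | IN={} | OUT={b*f}
  B1: | IN={b*f} | OUT={e-a}
  B2: | IN={e-a} | OUT={a*a, e-a}
  B3: | IN={a*a, e-a} | OUT={a*a}
  B4: | IN={a*a} | OUT={a*a, e-f}
  B5: | IN={a*a, e-f} | OUT={a*a, b*f, d+f}
  B6: | IN={a*a, b*f, d+f} | OUT={a*a, b*f, c*d, d+f}

Merge at B2: IN[B2] = OUT[B1] = {e-a}
Applying B2's transfer function to that IN value gives OUT[B2] (row B2 above).

Answer: {a*a, e-a}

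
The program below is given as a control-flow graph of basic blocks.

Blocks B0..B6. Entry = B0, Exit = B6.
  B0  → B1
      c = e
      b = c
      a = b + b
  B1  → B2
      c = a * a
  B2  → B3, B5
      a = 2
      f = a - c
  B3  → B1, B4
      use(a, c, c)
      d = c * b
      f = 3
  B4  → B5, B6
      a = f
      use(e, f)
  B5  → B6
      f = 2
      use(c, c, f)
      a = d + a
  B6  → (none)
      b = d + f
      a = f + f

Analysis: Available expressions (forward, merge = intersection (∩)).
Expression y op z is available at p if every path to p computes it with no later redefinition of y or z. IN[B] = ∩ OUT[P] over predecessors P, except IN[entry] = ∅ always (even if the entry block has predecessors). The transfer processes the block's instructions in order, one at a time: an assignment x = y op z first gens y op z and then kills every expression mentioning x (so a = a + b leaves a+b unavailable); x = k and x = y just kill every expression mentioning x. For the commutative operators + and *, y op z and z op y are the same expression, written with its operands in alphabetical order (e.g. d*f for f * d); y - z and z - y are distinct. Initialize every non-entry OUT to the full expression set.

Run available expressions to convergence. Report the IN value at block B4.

Answer: {a-c, b*c, b+b}

Trace:
Converged values:
  B0:   IN={}   OUT={b+b}
  B1:   IN={b+b}   OUT={a*a, b+b}
  B2:   IN={a*a, b+b}   OUT={a-c, b+b}
  B3:   IN={a-c, b+b}   OUT={a-c, b*c, b+b}
  B4:   IN={a-c, b*c, b+b}   OUT={b*c, b+b}
  B5:   IN={b+b}   OUT={b+b}
  B6:   IN={b+b}   OUT={d+f, f+f}

Merge at B4: IN[B4] = OUT[B3] = {a-c, b*c, b+b}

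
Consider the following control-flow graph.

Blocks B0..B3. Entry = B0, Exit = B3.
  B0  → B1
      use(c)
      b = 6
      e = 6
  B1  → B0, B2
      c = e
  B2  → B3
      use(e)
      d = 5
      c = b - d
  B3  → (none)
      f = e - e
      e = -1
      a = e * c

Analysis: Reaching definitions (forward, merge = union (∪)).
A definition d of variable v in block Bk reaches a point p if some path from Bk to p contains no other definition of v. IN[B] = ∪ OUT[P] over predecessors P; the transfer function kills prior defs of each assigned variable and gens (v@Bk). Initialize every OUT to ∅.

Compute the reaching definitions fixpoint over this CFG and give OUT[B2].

Answer: {b@B0, c@B2, d@B2, e@B0}

Trace:
Converged values:
  B0:   IN={b@B0, c@B1, e@B0}   OUT={b@B0, c@B1, e@B0}
  B1:   IN={b@B0, c@B1, e@B0}   OUT={b@B0, c@B1, e@B0}
  B2:   IN={b@B0, c@B1, e@B0}   OUT={b@B0, c@B2, d@B2, e@B0}
  B3:   IN={b@B0, c@B2, d@B2, e@B0}   OUT={a@B3, b@B0, c@B2, d@B2, e@B3, f@B3}

Merge at B2: IN[B2] = OUT[B1] = {b@B0, c@B1, e@B0}
Applying B2's transfer function to that IN value gives OUT[B2] (row B2 above).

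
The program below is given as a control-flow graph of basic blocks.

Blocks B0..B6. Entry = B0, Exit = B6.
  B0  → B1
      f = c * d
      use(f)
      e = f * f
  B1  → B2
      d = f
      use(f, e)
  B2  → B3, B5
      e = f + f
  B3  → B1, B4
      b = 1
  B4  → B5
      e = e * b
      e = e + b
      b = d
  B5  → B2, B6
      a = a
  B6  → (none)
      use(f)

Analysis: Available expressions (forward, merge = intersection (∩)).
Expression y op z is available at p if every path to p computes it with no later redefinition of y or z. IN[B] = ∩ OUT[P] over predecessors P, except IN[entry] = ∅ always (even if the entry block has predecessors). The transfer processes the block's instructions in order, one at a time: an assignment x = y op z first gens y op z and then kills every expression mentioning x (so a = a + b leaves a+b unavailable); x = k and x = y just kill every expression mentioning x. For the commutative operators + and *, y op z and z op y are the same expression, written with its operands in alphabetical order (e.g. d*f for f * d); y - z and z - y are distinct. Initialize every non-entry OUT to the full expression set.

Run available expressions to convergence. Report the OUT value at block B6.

Per-block solution:
  B0:  IN={}  OUT={c*d, f*f}
  B1:  IN={f*f}  OUT={f*f}
  B2:  IN={f*f}  OUT={f*f, f+f}
  B3:  IN={f*f, f+f}  OUT={f*f, f+f}
  B4:  IN={f*f, f+f}  OUT={f*f, f+f}
  B5:  IN={f*f, f+f}  OUT={f*f, f+f}
  B6:  IN={f*f, f+f}  OUT={f*f, f+f}

Merge at B6: IN[B6] = OUT[B5] = {f*f, f+f}
Applying B6's transfer function to that IN value gives OUT[B6] (row B6 above).

Answer: {f*f, f+f}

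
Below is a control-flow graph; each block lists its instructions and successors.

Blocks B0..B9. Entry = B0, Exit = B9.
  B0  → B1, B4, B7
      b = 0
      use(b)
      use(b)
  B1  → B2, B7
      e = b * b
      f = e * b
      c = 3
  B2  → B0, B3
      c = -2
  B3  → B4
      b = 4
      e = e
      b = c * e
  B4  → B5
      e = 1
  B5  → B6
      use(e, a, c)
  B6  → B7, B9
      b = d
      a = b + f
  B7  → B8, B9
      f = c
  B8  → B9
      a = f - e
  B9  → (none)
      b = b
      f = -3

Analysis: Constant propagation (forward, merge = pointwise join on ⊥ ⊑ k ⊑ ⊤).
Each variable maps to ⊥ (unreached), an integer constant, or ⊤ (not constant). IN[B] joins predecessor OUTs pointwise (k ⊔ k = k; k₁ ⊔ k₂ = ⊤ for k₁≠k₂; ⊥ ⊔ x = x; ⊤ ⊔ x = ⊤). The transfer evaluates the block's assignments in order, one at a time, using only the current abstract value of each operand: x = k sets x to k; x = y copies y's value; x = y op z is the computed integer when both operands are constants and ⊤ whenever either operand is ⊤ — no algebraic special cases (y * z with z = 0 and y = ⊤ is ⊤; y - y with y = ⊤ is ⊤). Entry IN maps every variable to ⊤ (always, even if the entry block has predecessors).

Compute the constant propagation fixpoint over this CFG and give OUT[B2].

Fixpoint table:
  B0: | IN=(all ⊤) | OUT={b:0; rest ⊤}
  B1: | IN={b:0; rest ⊤} | OUT={b:0, c:3, e:0, f:0; rest ⊤}
  B2: | IN={b:0, c:3, e:0, f:0; rest ⊤} | OUT={b:0, c:-2, e:0, f:0; rest ⊤}
  B3: | IN={b:0, c:-2, e:0, f:0; rest ⊤} | OUT={b:0, c:-2, e:0, f:0; rest ⊤}
  B4: | IN={b:0; rest ⊤} | OUT={b:0, e:1; rest ⊤}
  B5: | IN={b:0, e:1; rest ⊤} | OUT={b:0, e:1; rest ⊤}
  B6: | IN={b:0, e:1; rest ⊤} | OUT={e:1; rest ⊤}
  B7: | IN=(all ⊤) | OUT=(all ⊤)
  B8: | IN=(all ⊤) | OUT=(all ⊤)
  B9: | IN=(all ⊤) | OUT={f:-3; rest ⊤}

Merge at B2: IN[B2] = OUT[B1] = {a: ⊤, b: 0, c: 3, d: ⊤, e: 0, f: 0}
Applying B2's transfer function to that IN value gives OUT[B2] (row B2 above).

Answer: {a: ⊤, b: 0, c: -2, d: ⊤, e: 0, f: 0}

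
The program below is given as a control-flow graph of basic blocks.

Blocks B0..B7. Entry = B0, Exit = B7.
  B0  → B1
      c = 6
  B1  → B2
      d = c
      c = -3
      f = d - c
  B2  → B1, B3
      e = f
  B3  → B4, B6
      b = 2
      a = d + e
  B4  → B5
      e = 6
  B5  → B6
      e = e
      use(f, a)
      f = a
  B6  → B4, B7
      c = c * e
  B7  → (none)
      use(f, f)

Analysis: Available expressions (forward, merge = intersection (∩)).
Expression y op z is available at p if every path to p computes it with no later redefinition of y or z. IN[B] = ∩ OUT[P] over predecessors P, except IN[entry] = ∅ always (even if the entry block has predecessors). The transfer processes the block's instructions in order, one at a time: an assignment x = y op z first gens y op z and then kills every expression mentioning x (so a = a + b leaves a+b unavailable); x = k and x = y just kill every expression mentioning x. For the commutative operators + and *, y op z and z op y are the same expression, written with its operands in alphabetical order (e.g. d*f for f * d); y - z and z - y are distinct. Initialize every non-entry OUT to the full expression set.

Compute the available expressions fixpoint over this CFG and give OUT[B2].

Per-block solution:
  B0:  IN={}  OUT={}
  B1:  IN={}  OUT={d-c}
  B2:  IN={d-c}  OUT={d-c}
  B3:  IN={d-c}  OUT={d+e, d-c}
  B4:  IN={}  OUT={}
  B5:  IN={}  OUT={}
  B6:  IN={}  OUT={}
  B7:  IN={}  OUT={}

Merge at B2: IN[B2] = OUT[B1] = {d-c}
Applying B2's transfer function to that IN value gives OUT[B2] (row B2 above).

Answer: {d-c}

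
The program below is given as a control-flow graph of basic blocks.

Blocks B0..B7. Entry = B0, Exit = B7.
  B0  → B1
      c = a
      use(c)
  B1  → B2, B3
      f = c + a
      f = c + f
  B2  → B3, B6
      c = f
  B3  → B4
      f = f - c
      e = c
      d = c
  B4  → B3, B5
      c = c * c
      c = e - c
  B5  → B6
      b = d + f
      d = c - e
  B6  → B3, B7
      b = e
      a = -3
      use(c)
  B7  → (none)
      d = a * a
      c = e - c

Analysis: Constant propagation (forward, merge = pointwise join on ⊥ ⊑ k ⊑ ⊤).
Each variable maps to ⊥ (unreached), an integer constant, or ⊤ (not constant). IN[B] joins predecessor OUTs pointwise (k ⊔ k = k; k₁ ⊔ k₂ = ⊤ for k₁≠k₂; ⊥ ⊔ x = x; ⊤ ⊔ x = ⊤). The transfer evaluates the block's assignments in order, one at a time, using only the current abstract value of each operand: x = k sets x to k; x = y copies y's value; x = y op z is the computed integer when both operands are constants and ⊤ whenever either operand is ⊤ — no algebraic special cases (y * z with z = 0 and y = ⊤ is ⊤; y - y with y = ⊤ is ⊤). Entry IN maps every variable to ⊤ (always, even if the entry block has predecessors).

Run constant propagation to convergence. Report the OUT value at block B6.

Answer: {a: -3, b: ⊤, c: ⊤, d: ⊤, e: ⊤, f: ⊤}

Trace:
Converged values:
  B0: | IN=(all ⊤) | OUT=(all ⊤)
  B1: | IN=(all ⊤) | OUT=(all ⊤)
  B2: | IN=(all ⊤) | OUT=(all ⊤)
  B3: | IN=(all ⊤) | OUT=(all ⊤)
  B4: | IN=(all ⊤) | OUT=(all ⊤)
  B5: | IN=(all ⊤) | OUT=(all ⊤)
  B6: | IN=(all ⊤) | OUT={a:-3; rest ⊤}
  B7: | IN={a:-3; rest ⊤} | OUT={a:-3, d:9; rest ⊤}

Merge at B6: IN[B6] = OUT[B2] ⊔ OUT[B5] = {a: ⊤, b: ⊤, c: ⊤, d: ⊤, e: ⊤, f: ⊤}
Applying B6's transfer function to that IN value gives OUT[B6] (row B6 above).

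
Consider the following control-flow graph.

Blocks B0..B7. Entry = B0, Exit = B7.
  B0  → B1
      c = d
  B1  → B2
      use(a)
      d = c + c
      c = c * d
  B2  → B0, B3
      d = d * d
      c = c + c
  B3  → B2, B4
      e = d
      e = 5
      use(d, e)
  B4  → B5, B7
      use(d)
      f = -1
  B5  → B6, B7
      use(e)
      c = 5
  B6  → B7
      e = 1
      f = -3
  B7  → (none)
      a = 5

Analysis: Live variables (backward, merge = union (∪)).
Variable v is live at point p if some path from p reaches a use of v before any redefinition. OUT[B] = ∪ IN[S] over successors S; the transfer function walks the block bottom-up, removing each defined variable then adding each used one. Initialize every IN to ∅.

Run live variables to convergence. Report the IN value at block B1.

Answer: {a, c}

Derivation:
Per-block solution:
  B0: | IN={a, d} | OUT={a, c}
  B1: | IN={a, c} | OUT={a, c, d}
  B2: | IN={a, c, d} | OUT={a, c, d}
  B3: | IN={a, c, d} | OUT={a, c, d, e}
  B4: | IN={d, e} | OUT={e}
  B5: | IN={e} | OUT={}
  B6: | IN={} | OUT={}
  B7: | IN={} | OUT={}

Merge at B1: OUT[B1] = IN[B2] = {a, c, d}
Applying B1's transfer function to that OUT value gives IN[B1] (row B1 above).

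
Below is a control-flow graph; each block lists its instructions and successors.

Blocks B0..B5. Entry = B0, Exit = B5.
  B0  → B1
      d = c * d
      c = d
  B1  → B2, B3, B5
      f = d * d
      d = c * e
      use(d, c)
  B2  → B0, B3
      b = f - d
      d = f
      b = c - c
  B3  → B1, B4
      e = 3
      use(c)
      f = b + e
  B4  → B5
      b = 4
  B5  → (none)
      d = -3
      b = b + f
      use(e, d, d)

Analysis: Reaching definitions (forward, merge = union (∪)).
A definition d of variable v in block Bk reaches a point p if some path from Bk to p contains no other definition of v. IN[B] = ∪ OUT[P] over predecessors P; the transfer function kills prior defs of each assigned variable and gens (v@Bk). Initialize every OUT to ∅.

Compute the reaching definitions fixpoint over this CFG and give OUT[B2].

Answer: {b@B2, c@B0, d@B2, e@B3, f@B1}

Trace:
Converged values:
  B0:   IN={b@B2, c@B0, d@B2, e@B3, f@B1}   OUT={b@B2, c@B0, d@B0, e@B3, f@B1}
  B1:   IN={b@B2, c@B0, d@B0, d@B1, d@B2, e@B3, f@B1, f@B3}   OUT={b@B2, c@B0, d@B1, e@B3, f@B1}
  B2:   IN={b@B2, c@B0, d@B1, e@B3, f@B1}   OUT={b@B2, c@B0, d@B2, e@B3, f@B1}
  B3:   IN={b@B2, c@B0, d@B1, d@B2, e@B3, f@B1}   OUT={b@B2, c@B0, d@B1, d@B2, e@B3, f@B3}
  B4:   IN={b@B2, c@B0, d@B1, d@B2, e@B3, f@B3}   OUT={b@B4, c@B0, d@B1, d@B2, e@B3, f@B3}
  B5:   IN={b@B2, b@B4, c@B0, d@B1, d@B2, e@B3, f@B1, f@B3}   OUT={b@B5, c@B0, d@B5, e@B3, f@B1, f@B3}

Merge at B2: IN[B2] = OUT[B1] = {b@B2, c@B0, d@B1, e@B3, f@B1}
Applying B2's transfer function to that IN value gives OUT[B2] (row B2 above).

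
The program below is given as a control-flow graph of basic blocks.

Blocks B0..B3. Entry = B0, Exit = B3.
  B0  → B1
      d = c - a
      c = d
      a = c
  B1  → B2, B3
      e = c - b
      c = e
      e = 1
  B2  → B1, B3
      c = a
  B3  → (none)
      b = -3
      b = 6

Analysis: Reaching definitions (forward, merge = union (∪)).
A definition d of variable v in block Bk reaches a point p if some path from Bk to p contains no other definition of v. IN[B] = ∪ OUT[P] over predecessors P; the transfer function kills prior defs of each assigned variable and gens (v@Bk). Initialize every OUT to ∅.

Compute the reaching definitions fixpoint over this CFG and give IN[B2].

Per-block solution:
  B0:  IN={}  OUT={a@B0, c@B0, d@B0}
  B1:  IN={a@B0, c@B0, c@B2, d@B0, e@B1}  OUT={a@B0, c@B1, d@B0, e@B1}
  B2:  IN={a@B0, c@B1, d@B0, e@B1}  OUT={a@B0, c@B2, d@B0, e@B1}
  B3:  IN={a@B0, c@B1, c@B2, d@B0, e@B1}  OUT={a@B0, b@B3, c@B1, c@B2, d@B0, e@B1}

Merge at B2: IN[B2] = OUT[B1] = {a@B0, c@B1, d@B0, e@B1}

Answer: {a@B0, c@B1, d@B0, e@B1}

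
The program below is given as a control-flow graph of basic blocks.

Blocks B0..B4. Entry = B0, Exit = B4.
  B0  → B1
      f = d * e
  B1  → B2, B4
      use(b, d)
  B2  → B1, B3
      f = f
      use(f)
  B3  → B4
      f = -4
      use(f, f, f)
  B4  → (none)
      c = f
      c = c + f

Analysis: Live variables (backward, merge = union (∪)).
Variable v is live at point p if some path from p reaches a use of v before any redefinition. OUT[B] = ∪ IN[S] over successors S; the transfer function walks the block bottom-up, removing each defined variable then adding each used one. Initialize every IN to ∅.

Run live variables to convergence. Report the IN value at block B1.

Per-block solution:
  B0:   IN={b, d, e}   OUT={b, d, f}
  B1:   IN={b, d, f}   OUT={b, d, f}
  B2:   IN={b, d, f}   OUT={b, d, f}
  B3:   IN={}   OUT={f}
  B4:   IN={f}   OUT={}

Merge at B1: OUT[B1] = IN[B2] ⊔ IN[B4] = {b, d, f}
Applying B1's transfer function to that OUT value gives IN[B1] (row B1 above).

Answer: {b, d, f}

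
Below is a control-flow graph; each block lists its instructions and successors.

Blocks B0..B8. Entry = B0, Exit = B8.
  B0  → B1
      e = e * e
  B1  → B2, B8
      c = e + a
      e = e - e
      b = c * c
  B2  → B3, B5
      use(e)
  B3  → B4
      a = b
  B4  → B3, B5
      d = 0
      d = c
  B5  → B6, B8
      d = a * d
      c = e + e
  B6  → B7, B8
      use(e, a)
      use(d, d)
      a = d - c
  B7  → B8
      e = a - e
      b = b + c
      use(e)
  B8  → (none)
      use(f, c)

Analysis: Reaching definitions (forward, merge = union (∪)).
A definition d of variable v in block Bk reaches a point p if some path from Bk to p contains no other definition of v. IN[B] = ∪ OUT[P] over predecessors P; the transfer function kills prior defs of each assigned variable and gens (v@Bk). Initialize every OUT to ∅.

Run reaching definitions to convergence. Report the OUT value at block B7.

Answer: {a@B6, b@B7, c@B5, d@B5, e@B7}

Trace:
Per-block solution:
  B0: | IN={} | OUT={e@B0}
  B1: | IN={e@B0} | OUT={b@B1, c@B1, e@B1}
  B2: | IN={b@B1, c@B1, e@B1} | OUT={b@B1, c@B1, e@B1}
  B3: | IN={a@B3, b@B1, c@B1, d@B4, e@B1} | OUT={a@B3, b@B1, c@B1, d@B4, e@B1}
  B4: | IN={a@B3, b@B1, c@B1, d@B4, e@B1} | OUT={a@B3, b@B1, c@B1, d@B4, e@B1}
  B5: | IN={a@B3, b@B1, c@B1, d@B4, e@B1} | OUT={a@B3, b@B1, c@B5, d@B5, e@B1}
  B6: | IN={a@B3, b@B1, c@B5, d@B5, e@B1} | OUT={a@B6, b@B1, c@B5, d@B5, e@B1}
  B7: | IN={a@B6, b@B1, c@B5, d@B5, e@B1} | OUT={a@B6, b@B7, c@B5, d@B5, e@B7}
  B8: | IN={a@B3, a@B6, b@B1, b@B7, c@B1, c@B5, d@B5, e@B1, e@B7} | OUT={a@B3, a@B6, b@B1, b@B7, c@B1, c@B5, d@B5, e@B1, e@B7}

Merge at B7: IN[B7] = OUT[B6] = {a@B6, b@B1, c@B5, d@B5, e@B1}
Applying B7's transfer function to that IN value gives OUT[B7] (row B7 above).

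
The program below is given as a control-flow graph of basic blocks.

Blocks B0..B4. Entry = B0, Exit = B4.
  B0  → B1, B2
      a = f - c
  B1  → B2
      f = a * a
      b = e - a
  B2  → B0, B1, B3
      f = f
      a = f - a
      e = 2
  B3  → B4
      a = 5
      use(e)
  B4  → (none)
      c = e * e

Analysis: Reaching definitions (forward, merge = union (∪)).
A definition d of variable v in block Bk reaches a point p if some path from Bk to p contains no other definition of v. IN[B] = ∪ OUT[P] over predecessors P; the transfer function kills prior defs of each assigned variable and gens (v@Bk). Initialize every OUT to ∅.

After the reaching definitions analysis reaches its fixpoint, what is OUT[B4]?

Fixpoint table:
  B0:   IN={a@B2, b@B1, e@B2, f@B2}   OUT={a@B0, b@B1, e@B2, f@B2}
  B1:   IN={a@B0, a@B2, b@B1, e@B2, f@B2}   OUT={a@B0, a@B2, b@B1, e@B2, f@B1}
  B2:   IN={a@B0, a@B2, b@B1, e@B2, f@B1, f@B2}   OUT={a@B2, b@B1, e@B2, f@B2}
  B3:   IN={a@B2, b@B1, e@B2, f@B2}   OUT={a@B3, b@B1, e@B2, f@B2}
  B4:   IN={a@B3, b@B1, e@B2, f@B2}   OUT={a@B3, b@B1, c@B4, e@B2, f@B2}

Merge at B4: IN[B4] = OUT[B3] = {a@B3, b@B1, e@B2, f@B2}
Applying B4's transfer function to that IN value gives OUT[B4] (row B4 above).

Answer: {a@B3, b@B1, c@B4, e@B2, f@B2}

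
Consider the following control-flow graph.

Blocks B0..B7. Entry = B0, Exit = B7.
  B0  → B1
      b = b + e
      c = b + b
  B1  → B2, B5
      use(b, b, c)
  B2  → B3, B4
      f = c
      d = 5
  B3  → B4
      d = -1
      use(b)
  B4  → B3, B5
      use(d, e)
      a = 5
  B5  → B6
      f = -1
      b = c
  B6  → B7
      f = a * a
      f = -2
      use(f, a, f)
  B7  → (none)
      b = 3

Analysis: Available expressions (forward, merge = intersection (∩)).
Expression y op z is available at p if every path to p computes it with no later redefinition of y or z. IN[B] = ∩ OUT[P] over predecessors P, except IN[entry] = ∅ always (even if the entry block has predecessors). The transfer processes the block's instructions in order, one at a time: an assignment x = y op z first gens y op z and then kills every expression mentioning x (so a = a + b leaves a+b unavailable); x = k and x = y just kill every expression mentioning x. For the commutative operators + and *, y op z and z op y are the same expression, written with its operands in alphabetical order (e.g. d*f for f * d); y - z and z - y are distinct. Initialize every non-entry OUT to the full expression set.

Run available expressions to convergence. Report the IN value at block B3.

Per-block solution:
  B0:   IN={}   OUT={b+b}
  B1:   IN={b+b}   OUT={b+b}
  B2:   IN={b+b}   OUT={b+b}
  B3:   IN={b+b}   OUT={b+b}
  B4:   IN={b+b}   OUT={b+b}
  B5:   IN={b+b}   OUT={}
  B6:   IN={}   OUT={a*a}
  B7:   IN={a*a}   OUT={a*a}

Merge at B3: IN[B3] = OUT[B2] ∩ OUT[B4] = {b+b}

Answer: {b+b}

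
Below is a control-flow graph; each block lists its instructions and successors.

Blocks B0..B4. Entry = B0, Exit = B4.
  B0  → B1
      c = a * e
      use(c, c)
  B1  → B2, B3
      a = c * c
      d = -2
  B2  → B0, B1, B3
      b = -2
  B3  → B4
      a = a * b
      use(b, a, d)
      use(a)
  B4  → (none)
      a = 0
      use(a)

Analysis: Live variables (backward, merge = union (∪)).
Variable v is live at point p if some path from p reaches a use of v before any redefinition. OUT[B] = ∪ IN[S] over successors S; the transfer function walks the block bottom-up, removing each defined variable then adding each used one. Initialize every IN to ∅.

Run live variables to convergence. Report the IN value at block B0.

Answer: {a, b, e}

Derivation:
Converged values:
  B0:   IN={a, b, e}   OUT={b, c, e}
  B1:   IN={b, c, e}   OUT={a, b, c, d, e}
  B2:   IN={a, c, d, e}   OUT={a, b, c, d, e}
  B3:   IN={a, b, d}   OUT={}
  B4:   IN={}   OUT={}

Merge at B0: OUT[B0] = IN[B1] = {b, c, e}
Applying B0's transfer function to that OUT value gives IN[B0] (row B0 above).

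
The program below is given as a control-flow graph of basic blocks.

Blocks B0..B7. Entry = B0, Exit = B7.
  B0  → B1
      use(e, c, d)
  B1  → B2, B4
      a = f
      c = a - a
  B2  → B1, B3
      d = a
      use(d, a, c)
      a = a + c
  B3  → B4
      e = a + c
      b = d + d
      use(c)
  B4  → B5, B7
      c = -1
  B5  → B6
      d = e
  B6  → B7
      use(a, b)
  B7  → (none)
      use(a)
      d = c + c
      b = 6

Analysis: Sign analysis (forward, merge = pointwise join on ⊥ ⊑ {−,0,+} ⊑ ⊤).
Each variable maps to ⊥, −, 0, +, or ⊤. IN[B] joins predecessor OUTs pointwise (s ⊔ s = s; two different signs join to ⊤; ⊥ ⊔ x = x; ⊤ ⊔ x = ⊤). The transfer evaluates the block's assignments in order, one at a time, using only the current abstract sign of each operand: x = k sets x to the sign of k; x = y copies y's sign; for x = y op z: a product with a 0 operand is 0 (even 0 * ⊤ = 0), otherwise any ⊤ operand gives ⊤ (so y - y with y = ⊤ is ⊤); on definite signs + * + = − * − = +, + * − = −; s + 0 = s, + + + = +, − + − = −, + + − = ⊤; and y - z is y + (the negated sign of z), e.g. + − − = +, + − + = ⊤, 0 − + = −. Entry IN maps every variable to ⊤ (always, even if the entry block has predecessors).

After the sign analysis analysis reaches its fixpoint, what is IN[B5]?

Fixpoint table:
  B0:   IN=(all ⊤)   OUT=(all ⊤)
  B1:   IN=(all ⊤)   OUT=(all ⊤)
  B2:   IN=(all ⊤)   OUT=(all ⊤)
  B3:   IN=(all ⊤)   OUT=(all ⊤)
  B4:   IN=(all ⊤)   OUT={c:-; rest ⊤}
  B5:   IN={c:-; rest ⊤}   OUT={c:-; rest ⊤}
  B6:   IN={c:-; rest ⊤}   OUT={c:-; rest ⊤}
  B7:   IN={c:-; rest ⊤}   OUT={b:+, c:-, d:-; rest ⊤}

Merge at B5: IN[B5] = OUT[B4] = {a: ⊤, b: ⊤, c: -, d: ⊤, e: ⊤, f: ⊤}

Answer: {a: ⊤, b: ⊤, c: -, d: ⊤, e: ⊤, f: ⊤}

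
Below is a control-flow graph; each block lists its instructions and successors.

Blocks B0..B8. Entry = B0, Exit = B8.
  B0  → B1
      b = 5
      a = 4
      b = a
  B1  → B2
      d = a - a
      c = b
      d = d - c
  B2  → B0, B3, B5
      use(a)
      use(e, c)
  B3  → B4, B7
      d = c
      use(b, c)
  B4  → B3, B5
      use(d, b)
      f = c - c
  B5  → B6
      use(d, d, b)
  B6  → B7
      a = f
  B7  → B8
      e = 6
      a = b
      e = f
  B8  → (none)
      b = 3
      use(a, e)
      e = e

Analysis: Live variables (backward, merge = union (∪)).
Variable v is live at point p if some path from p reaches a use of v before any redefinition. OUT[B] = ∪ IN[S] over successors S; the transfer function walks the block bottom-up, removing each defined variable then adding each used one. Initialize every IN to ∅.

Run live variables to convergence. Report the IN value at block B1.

Fixpoint table:
  B0: | IN={e, f} | OUT={a, b, e, f}
  B1: | IN={a, b, e, f} | OUT={a, b, c, d, e, f}
  B2: | IN={a, b, c, d, e, f} | OUT={b, c, d, e, f}
  B3: | IN={b, c, f} | OUT={b, c, d, f}
  B4: | IN={b, c, d} | OUT={b, c, d, f}
  B5: | IN={b, d, f} | OUT={b, f}
  B6: | IN={b, f} | OUT={b, f}
  B7: | IN={b, f} | OUT={a, e}
  B8: | IN={a, e} | OUT={}

Merge at B1: OUT[B1] = IN[B2] = {a, b, c, d, e, f}
Applying B1's transfer function to that OUT value gives IN[B1] (row B1 above).

Answer: {a, b, e, f}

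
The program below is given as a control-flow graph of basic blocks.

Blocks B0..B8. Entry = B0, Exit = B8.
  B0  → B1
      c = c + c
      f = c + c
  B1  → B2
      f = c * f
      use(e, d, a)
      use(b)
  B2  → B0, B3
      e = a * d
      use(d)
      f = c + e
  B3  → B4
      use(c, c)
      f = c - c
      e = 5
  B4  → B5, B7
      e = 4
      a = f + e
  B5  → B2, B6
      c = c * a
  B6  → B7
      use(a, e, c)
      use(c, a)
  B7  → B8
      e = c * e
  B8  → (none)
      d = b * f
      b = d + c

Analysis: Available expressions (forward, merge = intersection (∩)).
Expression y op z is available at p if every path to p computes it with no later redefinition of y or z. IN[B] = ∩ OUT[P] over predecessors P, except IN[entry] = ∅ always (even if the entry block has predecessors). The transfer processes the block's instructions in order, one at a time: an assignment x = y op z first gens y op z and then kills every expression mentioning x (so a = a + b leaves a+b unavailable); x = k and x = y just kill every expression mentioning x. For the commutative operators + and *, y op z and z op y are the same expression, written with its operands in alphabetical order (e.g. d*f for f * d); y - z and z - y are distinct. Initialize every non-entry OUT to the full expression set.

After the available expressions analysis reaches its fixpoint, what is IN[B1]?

Answer: {c+c}

Derivation:
Converged values:
  B0:  IN={}  OUT={c+c}
  B1:  IN={c+c}  OUT={c+c}
  B2:  IN={}  OUT={a*d, c+e}
  B3:  IN={a*d, c+e}  OUT={a*d, c-c}
  B4:  IN={a*d, c-c}  OUT={c-c, e+f}
  B5:  IN={c-c, e+f}  OUT={e+f}
  B6:  IN={e+f}  OUT={e+f}
  B7:  IN={e+f}  OUT={}
  B8:  IN={}  OUT={c+d}

Merge at B1: IN[B1] = OUT[B0] = {c+c}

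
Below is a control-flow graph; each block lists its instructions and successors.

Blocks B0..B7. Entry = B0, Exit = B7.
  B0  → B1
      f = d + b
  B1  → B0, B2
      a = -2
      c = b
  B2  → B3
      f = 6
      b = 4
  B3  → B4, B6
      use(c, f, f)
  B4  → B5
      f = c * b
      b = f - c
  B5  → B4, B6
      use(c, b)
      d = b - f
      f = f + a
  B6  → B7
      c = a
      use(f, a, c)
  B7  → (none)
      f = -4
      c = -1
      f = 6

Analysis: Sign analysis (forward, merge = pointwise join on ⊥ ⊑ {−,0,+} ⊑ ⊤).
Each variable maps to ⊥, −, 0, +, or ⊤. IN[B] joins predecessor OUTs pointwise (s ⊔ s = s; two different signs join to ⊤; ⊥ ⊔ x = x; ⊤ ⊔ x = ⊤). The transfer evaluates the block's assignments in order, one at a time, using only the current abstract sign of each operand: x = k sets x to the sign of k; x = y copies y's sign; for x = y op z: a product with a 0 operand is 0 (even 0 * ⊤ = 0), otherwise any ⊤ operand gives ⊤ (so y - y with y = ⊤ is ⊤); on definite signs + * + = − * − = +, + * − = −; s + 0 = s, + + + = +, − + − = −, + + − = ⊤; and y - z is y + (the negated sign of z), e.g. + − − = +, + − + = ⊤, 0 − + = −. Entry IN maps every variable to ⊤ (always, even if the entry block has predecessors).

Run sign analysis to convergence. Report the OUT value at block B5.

Fixpoint table:
  B0:   IN=(all ⊤)   OUT=(all ⊤)
  B1:   IN=(all ⊤)   OUT={a:-; rest ⊤}
  B2:   IN={a:-; rest ⊤}   OUT={a:-, b:+, f:+; rest ⊤}
  B3:   IN={a:-, b:+, f:+; rest ⊤}   OUT={a:-, b:+, f:+; rest ⊤}
  B4:   IN={a:-; rest ⊤}   OUT={a:-; rest ⊤}
  B5:   IN={a:-; rest ⊤}   OUT={a:-; rest ⊤}
  B6:   IN={a:-; rest ⊤}   OUT={a:-, c:-; rest ⊤}
  B7:   IN={a:-, c:-; rest ⊤}   OUT={a:-, c:-, f:+; rest ⊤}

Merge at B5: IN[B5] = OUT[B4] = {a: -, b: ⊤, c: ⊤, d: ⊤, e: ⊤, f: ⊤}
Applying B5's transfer function to that IN value gives OUT[B5] (row B5 above).

Answer: {a: -, b: ⊤, c: ⊤, d: ⊤, e: ⊤, f: ⊤}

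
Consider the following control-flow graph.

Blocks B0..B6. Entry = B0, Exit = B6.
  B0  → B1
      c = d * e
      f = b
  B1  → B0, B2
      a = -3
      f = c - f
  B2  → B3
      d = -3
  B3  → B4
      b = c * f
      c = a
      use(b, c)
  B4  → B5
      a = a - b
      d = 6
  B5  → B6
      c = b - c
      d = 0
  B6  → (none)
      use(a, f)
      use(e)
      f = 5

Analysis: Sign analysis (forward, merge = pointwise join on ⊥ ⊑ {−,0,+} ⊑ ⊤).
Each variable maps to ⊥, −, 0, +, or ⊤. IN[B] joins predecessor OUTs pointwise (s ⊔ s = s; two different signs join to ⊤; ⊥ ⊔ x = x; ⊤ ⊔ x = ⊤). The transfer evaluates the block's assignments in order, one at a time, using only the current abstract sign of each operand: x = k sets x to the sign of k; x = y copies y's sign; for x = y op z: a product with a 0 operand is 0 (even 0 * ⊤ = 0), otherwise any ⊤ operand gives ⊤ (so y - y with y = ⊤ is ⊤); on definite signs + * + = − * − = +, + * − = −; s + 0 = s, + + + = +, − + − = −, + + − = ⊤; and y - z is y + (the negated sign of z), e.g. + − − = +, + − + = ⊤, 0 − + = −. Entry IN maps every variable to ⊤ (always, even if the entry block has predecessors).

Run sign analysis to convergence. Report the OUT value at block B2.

Converged values:
  B0:   IN=(all ⊤)   OUT=(all ⊤)
  B1:   IN=(all ⊤)   OUT={a:-; rest ⊤}
  B2:   IN={a:-; rest ⊤}   OUT={a:-, d:-; rest ⊤}
  B3:   IN={a:-, d:-; rest ⊤}   OUT={a:-, c:-, d:-; rest ⊤}
  B4:   IN={a:-, c:-, d:-; rest ⊤}   OUT={c:-, d:+; rest ⊤}
  B5:   IN={c:-, d:+; rest ⊤}   OUT={d:0; rest ⊤}
  B6:   IN={d:0; rest ⊤}   OUT={d:0, f:+; rest ⊤}

Merge at B2: IN[B2] = OUT[B1] = {a: -, b: ⊤, c: ⊤, d: ⊤, e: ⊤, f: ⊤}
Applying B2's transfer function to that IN value gives OUT[B2] (row B2 above).

Answer: {a: -, b: ⊤, c: ⊤, d: -, e: ⊤, f: ⊤}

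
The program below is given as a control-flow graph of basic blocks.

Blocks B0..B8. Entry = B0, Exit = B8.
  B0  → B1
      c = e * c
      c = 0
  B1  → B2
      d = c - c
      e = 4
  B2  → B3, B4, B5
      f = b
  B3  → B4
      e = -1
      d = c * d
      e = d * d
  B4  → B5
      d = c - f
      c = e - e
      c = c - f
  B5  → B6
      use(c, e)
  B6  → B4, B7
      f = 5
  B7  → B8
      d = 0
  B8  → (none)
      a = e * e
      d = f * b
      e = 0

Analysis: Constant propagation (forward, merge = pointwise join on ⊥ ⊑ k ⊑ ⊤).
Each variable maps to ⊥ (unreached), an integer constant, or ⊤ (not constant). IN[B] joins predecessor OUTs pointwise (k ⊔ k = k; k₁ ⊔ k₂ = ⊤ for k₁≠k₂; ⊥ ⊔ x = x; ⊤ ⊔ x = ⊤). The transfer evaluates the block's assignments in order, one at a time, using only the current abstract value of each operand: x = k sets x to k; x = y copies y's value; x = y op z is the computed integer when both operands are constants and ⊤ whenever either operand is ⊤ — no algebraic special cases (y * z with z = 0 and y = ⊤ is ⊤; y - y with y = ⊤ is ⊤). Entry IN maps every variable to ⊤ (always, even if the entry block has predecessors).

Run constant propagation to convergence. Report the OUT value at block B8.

Converged values:
  B0: | IN=(all ⊤) | OUT={c:0; rest ⊤}
  B1: | IN={c:0; rest ⊤} | OUT={c:0, d:0, e:4; rest ⊤}
  B2: | IN={c:0, d:0, e:4; rest ⊤} | OUT={c:0, d:0, e:4; rest ⊤}
  B3: | IN={c:0, d:0, e:4; rest ⊤} | OUT={c:0, d:0, e:0; rest ⊤}
  B4: | IN=(all ⊤) | OUT=(all ⊤)
  B5: | IN=(all ⊤) | OUT=(all ⊤)
  B6: | IN=(all ⊤) | OUT={f:5; rest ⊤}
  B7: | IN={f:5; rest ⊤} | OUT={d:0, f:5; rest ⊤}
  B8: | IN={d:0, f:5; rest ⊤} | OUT={e:0, f:5; rest ⊤}

Merge at B8: IN[B8] = OUT[B7] = {a: ⊤, b: ⊤, c: ⊤, d: 0, e: ⊤, f: 5}
Applying B8's transfer function to that IN value gives OUT[B8] (row B8 above).

Answer: {a: ⊤, b: ⊤, c: ⊤, d: ⊤, e: 0, f: 5}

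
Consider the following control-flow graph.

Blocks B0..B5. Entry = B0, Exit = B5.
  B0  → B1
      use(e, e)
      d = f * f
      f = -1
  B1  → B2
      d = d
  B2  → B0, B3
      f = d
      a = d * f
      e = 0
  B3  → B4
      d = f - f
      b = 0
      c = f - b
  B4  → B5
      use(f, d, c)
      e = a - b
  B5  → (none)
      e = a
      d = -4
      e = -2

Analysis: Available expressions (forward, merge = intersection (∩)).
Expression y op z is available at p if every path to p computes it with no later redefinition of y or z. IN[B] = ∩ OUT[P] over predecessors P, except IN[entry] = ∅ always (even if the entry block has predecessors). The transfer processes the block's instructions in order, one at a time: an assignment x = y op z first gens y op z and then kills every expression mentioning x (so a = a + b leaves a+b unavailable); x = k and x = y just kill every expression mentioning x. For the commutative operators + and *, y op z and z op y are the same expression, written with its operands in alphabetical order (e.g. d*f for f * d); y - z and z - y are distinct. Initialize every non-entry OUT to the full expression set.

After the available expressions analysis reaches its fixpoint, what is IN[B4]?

Answer: {f-b, f-f}

Working:
Fixpoint table:
  B0:   IN={}   OUT={}
  B1:   IN={}   OUT={}
  B2:   IN={}   OUT={d*f}
  B3:   IN={d*f}   OUT={f-b, f-f}
  B4:   IN={f-b, f-f}   OUT={a-b, f-b, f-f}
  B5:   IN={a-b, f-b, f-f}   OUT={a-b, f-b, f-f}

Merge at B4: IN[B4] = OUT[B3] = {f-b, f-f}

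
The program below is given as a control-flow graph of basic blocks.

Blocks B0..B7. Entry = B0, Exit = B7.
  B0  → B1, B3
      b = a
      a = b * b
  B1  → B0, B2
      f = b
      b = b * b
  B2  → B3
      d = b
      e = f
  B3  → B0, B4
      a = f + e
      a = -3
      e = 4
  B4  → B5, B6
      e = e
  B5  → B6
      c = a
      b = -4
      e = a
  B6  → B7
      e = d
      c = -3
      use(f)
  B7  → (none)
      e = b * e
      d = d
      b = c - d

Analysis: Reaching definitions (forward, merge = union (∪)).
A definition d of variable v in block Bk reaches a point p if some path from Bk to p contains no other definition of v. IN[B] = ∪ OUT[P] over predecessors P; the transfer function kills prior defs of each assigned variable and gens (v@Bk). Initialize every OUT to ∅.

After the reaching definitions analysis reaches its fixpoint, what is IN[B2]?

Per-block solution:
  B0:   IN={a@B0, a@B3, b@B0, b@B1, d@B2, e@B3, f@B1}   OUT={a@B0, b@B0, d@B2, e@B3, f@B1}
  B1:   IN={a@B0, b@B0, d@B2, e@B3, f@B1}   OUT={a@B0, b@B1, d@B2, e@B3, f@B1}
  B2:   IN={a@B0, b@B1, d@B2, e@B3, f@B1}   OUT={a@B0, b@B1, d@B2, e@B2, f@B1}
  B3:   IN={a@B0, b@B0, b@B1, d@B2, e@B2, e@B3, f@B1}   OUT={a@B3, b@B0, b@B1, d@B2, e@B3, f@B1}
  B4:   IN={a@B3, b@B0, b@B1, d@B2, e@B3, f@B1}   OUT={a@B3, b@B0, b@B1, d@B2, e@B4, f@B1}
  B5:   IN={a@B3, b@B0, b@B1, d@B2, e@B4, f@B1}   OUT={a@B3, b@B5, c@B5, d@B2, e@B5, f@B1}
  B6:   IN={a@B3, b@B0, b@B1, b@B5, c@B5, d@B2, e@B4, e@B5, f@B1}   OUT={a@B3, b@B0, b@B1, b@B5, c@B6, d@B2, e@B6, f@B1}
  B7:   IN={a@B3, b@B0, b@B1, b@B5, c@B6, d@B2, e@B6, f@B1}   OUT={a@B3, b@B7, c@B6, d@B7, e@B7, f@B1}

Merge at B2: IN[B2] = OUT[B1] = {a@B0, b@B1, d@B2, e@B3, f@B1}

Answer: {a@B0, b@B1, d@B2, e@B3, f@B1}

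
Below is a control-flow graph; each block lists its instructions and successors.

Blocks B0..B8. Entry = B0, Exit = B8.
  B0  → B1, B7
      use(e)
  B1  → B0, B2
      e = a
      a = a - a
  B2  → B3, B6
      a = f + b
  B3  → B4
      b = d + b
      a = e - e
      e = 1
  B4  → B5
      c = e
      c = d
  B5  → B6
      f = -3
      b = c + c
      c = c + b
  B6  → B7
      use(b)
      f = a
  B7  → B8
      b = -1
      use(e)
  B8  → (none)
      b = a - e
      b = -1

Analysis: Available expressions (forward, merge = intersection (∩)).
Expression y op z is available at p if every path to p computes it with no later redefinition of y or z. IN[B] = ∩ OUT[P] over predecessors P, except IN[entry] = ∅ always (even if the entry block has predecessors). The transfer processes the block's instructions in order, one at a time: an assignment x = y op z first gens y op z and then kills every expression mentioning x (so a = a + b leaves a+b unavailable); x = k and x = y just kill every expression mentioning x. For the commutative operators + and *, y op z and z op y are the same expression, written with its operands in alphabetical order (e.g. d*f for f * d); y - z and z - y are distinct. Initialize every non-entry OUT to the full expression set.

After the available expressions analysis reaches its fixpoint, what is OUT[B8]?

Answer: {a-e}

Trace:
Per-block solution:
  B0: | IN={} | OUT={}
  B1: | IN={} | OUT={}
  B2: | IN={} | OUT={b+f}
  B3: | IN={b+f} | OUT={}
  B4: | IN={} | OUT={}
  B5: | IN={} | OUT={}
  B6: | IN={} | OUT={}
  B7: | IN={} | OUT={}
  B8: | IN={} | OUT={a-e}

Merge at B8: IN[B8] = OUT[B7] = {}
Applying B8's transfer function to that IN value gives OUT[B8] (row B8 above).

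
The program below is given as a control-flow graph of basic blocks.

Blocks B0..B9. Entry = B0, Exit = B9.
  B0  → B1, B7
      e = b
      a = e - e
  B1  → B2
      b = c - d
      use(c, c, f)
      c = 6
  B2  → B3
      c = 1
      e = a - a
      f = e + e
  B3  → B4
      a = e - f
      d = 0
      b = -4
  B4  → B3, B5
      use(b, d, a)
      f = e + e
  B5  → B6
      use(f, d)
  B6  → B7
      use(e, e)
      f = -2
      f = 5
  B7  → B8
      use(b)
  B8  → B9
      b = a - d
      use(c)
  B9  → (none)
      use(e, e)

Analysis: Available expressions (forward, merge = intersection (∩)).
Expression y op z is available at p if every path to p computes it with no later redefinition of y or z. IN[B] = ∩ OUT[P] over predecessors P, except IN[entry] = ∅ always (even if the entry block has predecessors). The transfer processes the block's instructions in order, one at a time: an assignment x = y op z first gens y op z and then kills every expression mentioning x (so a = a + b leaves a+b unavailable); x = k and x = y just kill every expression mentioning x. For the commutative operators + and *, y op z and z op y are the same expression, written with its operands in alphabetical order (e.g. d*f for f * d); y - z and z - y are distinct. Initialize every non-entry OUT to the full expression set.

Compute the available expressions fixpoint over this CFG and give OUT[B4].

Answer: {e+e}

Derivation:
Per-block solution:
  B0:  IN={}  OUT={e-e}
  B1:  IN={e-e}  OUT={e-e}
  B2:  IN={e-e}  OUT={a-a, e+e}
  B3:  IN={e+e}  OUT={e+e, e-f}
  B4:  IN={e+e, e-f}  OUT={e+e}
  B5:  IN={e+e}  OUT={e+e}
  B6:  IN={e+e}  OUT={e+e}
  B7:  IN={}  OUT={}
  B8:  IN={}  OUT={a-d}
  B9:  IN={a-d}  OUT={a-d}

Merge at B4: IN[B4] = OUT[B3] = {e+e, e-f}
Applying B4's transfer function to that IN value gives OUT[B4] (row B4 above).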